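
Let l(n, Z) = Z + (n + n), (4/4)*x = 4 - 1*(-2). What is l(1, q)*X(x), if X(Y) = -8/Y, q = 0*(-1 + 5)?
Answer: -8/3 ≈ -2.6667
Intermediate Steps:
x = 6 (x = 4 - 1*(-2) = 4 + 2 = 6)
q = 0 (q = 0*4 = 0)
l(n, Z) = Z + 2*n
l(1, q)*X(x) = (0 + 2*1)*(-8/6) = (0 + 2)*(-8*⅙) = 2*(-4/3) = -8/3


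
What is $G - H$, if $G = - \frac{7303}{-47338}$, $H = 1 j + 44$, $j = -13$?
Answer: $- \frac{1460175}{47338} \approx -30.846$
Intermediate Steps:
$H = 31$ ($H = 1 \left(-13\right) + 44 = -13 + 44 = 31$)
$G = \frac{7303}{47338}$ ($G = \left(-7303\right) \left(- \frac{1}{47338}\right) = \frac{7303}{47338} \approx 0.15427$)
$G - H = \frac{7303}{47338} - 31 = - \frac{1460175}{47338}$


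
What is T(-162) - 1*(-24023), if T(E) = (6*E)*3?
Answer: 21107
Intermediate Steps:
T(E) = 18*E
T(-162) - 1*(-24023) = 18*(-162) - 1*(-24023) = -2916 + 24023 = 21107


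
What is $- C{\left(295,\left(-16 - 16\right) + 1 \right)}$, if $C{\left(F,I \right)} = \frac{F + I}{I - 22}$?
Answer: $\frac{264}{53} \approx 4.9811$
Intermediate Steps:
$C{\left(F,I \right)} = \frac{F + I}{-22 + I}$
$- C{\left(295,\left(-16 - 16\right) + 1 \right)} = - \frac{295 + \left(\left(-16 - 16\right) + 1\right)}{-22 + \left(\left(-16 - 16\right) + 1\right)} = - \frac{295 + \left(-32 + 1\right)}{-22 + \left(-32 + 1\right)} = - \frac{295 - 31}{-22 - 31} = - \frac{264}{-53} = - \frac{\left(-1\right) 264}{53} = \left(-1\right) \left(- \frac{264}{53}\right) = \frac{264}{53}$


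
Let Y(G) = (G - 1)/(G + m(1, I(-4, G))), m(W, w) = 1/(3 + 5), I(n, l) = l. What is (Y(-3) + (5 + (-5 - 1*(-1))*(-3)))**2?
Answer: 178929/529 ≈ 338.24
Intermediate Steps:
m(W, w) = 1/8
Y(G) = (-1 + G)/(1/8 + G) (Y(G) = (G - 1)/(G + 1/8) = (-1 + G)/(1/8 + G))
(Y(-3) + (5 + (-5 - 1*(-1))*(-3)))**2 = (8*(-1 - 3)/(1 + 8*(-3)) + (5 + (-5 - 1*(-1))*(-3)))**2 = (8*(-4)/(1 - 24) + (5 + (-5 + 1)*(-3)))**2 = (8*(-4)/(-23) + (5 - 4*(-3)))**2 = (8*(-1/23)*(-4) + (5 + 12))**2 = (32/23 + 17)**2 = (423/23)**2 = 178929/529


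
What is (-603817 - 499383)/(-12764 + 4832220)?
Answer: -34475/150608 ≈ -0.22891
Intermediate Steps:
(-603817 - 499383)/(-12764 + 4832220) = -1103200/4819456 = -1103200*1/4819456 = -34475/150608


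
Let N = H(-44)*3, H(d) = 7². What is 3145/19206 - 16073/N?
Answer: -102745241/941094 ≈ -109.18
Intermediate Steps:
H(d) = 49
N = 147 (N = 49*3 = 147)
3145/19206 - 16073/N = 3145/19206 - 16073/147 = -102745241/941094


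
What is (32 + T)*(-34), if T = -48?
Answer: 544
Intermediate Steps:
(32 + T)*(-34) = (32 - 48)*(-34) = -16*(-34) = 544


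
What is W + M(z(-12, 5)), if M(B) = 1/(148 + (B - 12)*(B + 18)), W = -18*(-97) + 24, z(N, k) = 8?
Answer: 77881/44 ≈ 1770.0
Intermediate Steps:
W = 1770 (W = 1746 + 24 = 1770)
M(B) = 1/(148 + (-12 + B)*(18 + B))
W + M(z(-12, 5)) = 1770 + 1/(-68 + 8**2 + 6*8) = 1770 + 1/(-68 + 64 + 48) = 1770 + 1/44 = 77881/44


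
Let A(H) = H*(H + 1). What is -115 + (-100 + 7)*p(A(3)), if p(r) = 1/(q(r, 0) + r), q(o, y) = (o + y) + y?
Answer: -951/8 ≈ -118.88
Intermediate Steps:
A(H) = H*(1 + H)
q(o, y) = o + 2*y
p(r) = 1/(2*r) (p(r) = 1/((r + 2*0) + r) = 1/((r + 0) + r) = 1/(r + r) = 1/(2*r))
-115 + (-100 + 7)*p(A(3)) = -115 + (-100 + 7)*(1/(2*((3*(1 + 3))))) = -115 - 93/(2*(3*4)) = -115 - 93/(2*12) = -115 - 93*1/24 = -115 - 31/8 = -951/8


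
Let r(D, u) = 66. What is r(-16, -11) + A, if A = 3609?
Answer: 3675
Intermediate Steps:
r(-16, -11) + A = 66 + 3609 = 3675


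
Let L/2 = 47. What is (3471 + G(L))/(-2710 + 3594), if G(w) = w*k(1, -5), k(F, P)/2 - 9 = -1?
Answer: 4975/884 ≈ 5.6278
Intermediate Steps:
L = 94 (L = 2*47 = 94)
k(F, P) = 16 (k(F, P) = 18 + 2*(-1) = 18 - 2 = 16)
G(w) = 16*w (G(w) = w*16 = 16*w)
(3471 + G(L))/(-2710 + 3594) = (3471 + 16*94)/(-2710 + 3594) = (3471 + 1504)/884 = 4975*(1/884) = 4975/884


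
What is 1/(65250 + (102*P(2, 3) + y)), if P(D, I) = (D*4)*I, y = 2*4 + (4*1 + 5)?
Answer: 1/67715 ≈ 1.4768e-5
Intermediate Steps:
y = 17 (y = 8 + (4 + 5) = 8 + 9 = 17)
P(D, I) = 4*D*I (P(D, I) = (4*D)*I = 4*D*I)
1/(65250 + (102*P(2, 3) + y)) = 1/(65250 + (102*(4*2*3) + 17)) = 1/(65250 + (102*24 + 17)) = 1/(65250 + (2448 + 17)) = 1/(65250 + 2465) = 1/67715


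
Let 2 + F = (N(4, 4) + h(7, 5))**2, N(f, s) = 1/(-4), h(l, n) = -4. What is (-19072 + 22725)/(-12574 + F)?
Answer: -58448/200927 ≈ -0.29089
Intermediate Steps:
N(f, s) = -1/4
F = 257/16 (F = -2 + (-1/4 - 4)**2 = -2 + (-17/4)**2 = -2 + 289/16 = 257/16 ≈ 16.063)
(-19072 + 22725)/(-12574 + F) = (-19072 + 22725)/(-12574 + 257/16) = 3653/(-200927/16) = 3653*(-16/200927) = -58448/200927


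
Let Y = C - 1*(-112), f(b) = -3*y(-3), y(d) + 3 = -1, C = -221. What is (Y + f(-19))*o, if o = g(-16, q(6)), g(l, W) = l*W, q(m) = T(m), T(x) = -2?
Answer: -3104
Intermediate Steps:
y(d) = -4 (y(d) = -3 - 1 = -4)
q(m) = -2
g(l, W) = W*l
f(b) = 12 (f(b) = -3*(-4) = 12)
Y = -109 (Y = -221 - 1*(-112) = -221 + 112 = -109)
o = 32 (o = -2*(-16) = 32)
(Y + f(-19))*o = (-109 + 12)*32 = -97*32 = -3104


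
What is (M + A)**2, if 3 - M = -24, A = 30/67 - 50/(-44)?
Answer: 1775189689/2172676 ≈ 817.05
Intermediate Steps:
A = 2335/1474 (A = 30*(1/67) - 50*(-1/44) = 30/67 + 25/22 = 2335/1474 ≈ 1.5841)
M = 27 (M = 3 - 1*(-24) = 3 + 24 = 27)
(M + A)**2 = (27 + 2335/1474)**2 = (42133/1474)**2 = 1775189689/2172676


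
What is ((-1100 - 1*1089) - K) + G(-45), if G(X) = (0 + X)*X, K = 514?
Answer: -678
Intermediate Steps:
G(X) = X² (G(X) = X*X = X²)
((-1100 - 1*1089) - K) + G(-45) = ((-1100 - 1*1089) - 1*514) + (-45)² = ((-1100 - 1089) - 514) + 2025 = (-2189 - 514) + 2025 = -2703 + 2025 = -678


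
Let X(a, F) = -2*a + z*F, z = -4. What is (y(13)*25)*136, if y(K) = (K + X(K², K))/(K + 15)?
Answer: -320450/7 ≈ -45779.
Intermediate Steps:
X(a, F) = -4*F - 2*a (X(a, F) = -2*a - 4*F = -4*F - 2*a)
y(K) = (-3*K - 2*K²)/(15 + K) (y(K) = (K + (-4*K - 2*K²))/(K + 15) = (-3*K - 2*K²)/(15 + K))
(y(13)*25)*136 = ((13*(-3 - 2*13)/(15 + 13))*25)*136 = ((13*(-3 - 26)/28)*25)*136 = ((13*(1/28)*(-29))*25)*136 = -377/28*25*136 = -9425/28*136 = -320450/7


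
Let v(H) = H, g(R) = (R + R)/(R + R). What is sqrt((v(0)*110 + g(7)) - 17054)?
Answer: I*sqrt(17053) ≈ 130.59*I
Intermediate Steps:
g(R) = 1 (g(R) = (2*R)/((2*R)) = (2*R)*(1/(2*R)) = 1)
sqrt((v(0)*110 + g(7)) - 17054) = sqrt((0*110 + 1) - 17054) = sqrt((0 + 1) - 17054) = sqrt(1 - 17054) = sqrt(-17053) = I*sqrt(17053)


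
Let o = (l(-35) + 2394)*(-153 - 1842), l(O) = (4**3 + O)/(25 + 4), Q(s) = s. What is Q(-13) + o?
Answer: -4778038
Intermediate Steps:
l(O) = 64/29 + O/29 (l(O) = (64 + O)/29 = (64 + O)*(1/29) = 64/29 + O/29)
o = -4778025 (o = ((64/29 + (1/29)*(-35)) + 2394)*(-153 - 1842) = ((64/29 - 35/29) + 2394)*(-1995) = (1 + 2394)*(-1995) = 2395*(-1995) = -4778025)
Q(-13) + o = -13 - 4778025 = -4778038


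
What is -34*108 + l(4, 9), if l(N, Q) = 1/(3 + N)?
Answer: -25703/7 ≈ -3671.9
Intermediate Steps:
-34*108 + l(4, 9) = -34*108 + 1/(3 + 4) = -3672 + 1/7 = -3672 + ⅐ = -25703/7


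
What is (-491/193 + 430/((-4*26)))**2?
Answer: 4492618729/100721296 ≈ 44.604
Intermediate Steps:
(-491/193 + 430/((-4*26)))**2 = (-491*1/193 + 430/(-104))**2 = (-491/193 + 430*(-1/104))**2 = (-491/193 - 215/52)**2 = (-67027/10036)**2 = 4492618729/100721296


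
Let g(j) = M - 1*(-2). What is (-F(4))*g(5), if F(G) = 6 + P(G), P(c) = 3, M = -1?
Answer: -9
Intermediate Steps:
g(j) = 1 (g(j) = -1 - 1*(-2) = -1 + 2 = 1)
F(G) = 9 (F(G) = 6 + 3 = 9)
(-F(4))*g(5) = -1*9*1 = -9*1 = -9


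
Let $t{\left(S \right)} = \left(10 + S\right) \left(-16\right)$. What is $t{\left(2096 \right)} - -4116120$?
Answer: $4082424$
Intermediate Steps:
$t{\left(S \right)} = -160 - 16 S$
$t{\left(2096 \right)} - -4116120 = \left(-160 - 33536\right) - -4116120 = \left(-160 - 33536\right) + 4116120 = -33696 + 4116120 = 4082424$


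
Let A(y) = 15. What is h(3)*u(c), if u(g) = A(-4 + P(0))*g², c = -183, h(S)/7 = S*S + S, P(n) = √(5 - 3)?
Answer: 42196140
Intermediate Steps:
P(n) = √2
h(S) = 7*S + 7*S² (h(S) = 7*(S*S + S) = 7*(S² + S) = 7*(S + S²) = 7*S + 7*S²)
u(g) = 15*g²
h(3)*u(c) = (7*3*(1 + 3))*(15*(-183)²) = (7*3*4)*(15*33489) = 84*502335 = 42196140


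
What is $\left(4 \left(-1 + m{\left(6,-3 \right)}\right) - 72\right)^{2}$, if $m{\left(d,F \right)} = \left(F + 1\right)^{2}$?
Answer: $3600$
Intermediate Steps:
$m{\left(d,F \right)} = \left(1 + F\right)^{2}$
$\left(4 \left(-1 + m{\left(6,-3 \right)}\right) - 72\right)^{2} = \left(4 \left(-1 + \left(1 - 3\right)^{2}\right) - 72\right)^{2} = \left(4 \left(-1 + \left(-2\right)^{2}\right) - 72\right)^{2} = \left(4 \left(-1 + 4\right) - 72\right)^{2} = \left(4 \cdot 3 - 72\right)^{2} = \left(12 - 72\right)^{2} = \left(-60\right)^{2} = 3600$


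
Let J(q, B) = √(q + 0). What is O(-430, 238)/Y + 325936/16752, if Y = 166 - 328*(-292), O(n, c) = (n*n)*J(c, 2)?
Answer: 20371/1047 + 92450*√238/47971 ≈ 49.188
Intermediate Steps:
J(q, B) = √q
O(n, c) = √c*n² (O(n, c) = (n*n)*√c = n²*√c = √c*n²)
Y = 95942 (Y = 166 + 95776 = 95942)
O(-430, 238)/Y + 325936/16752 = (√238*(-430)²)/95942 + 325936/16752 = (√238*184900)*(1/95942) + 325936*(1/16752) = (184900*√238)*(1/95942) + 20371/1047 = 92450*√238/47971 + 20371/1047 = 20371/1047 + 92450*√238/47971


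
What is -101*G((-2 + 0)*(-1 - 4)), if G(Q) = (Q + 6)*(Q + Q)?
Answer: -32320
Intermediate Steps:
G(Q) = 2*Q*(6 + Q) (G(Q) = (6 + Q)*(2*Q) = 2*Q*(6 + Q))
-101*G((-2 + 0)*(-1 - 4)) = -202*(-2 + 0)*(-1 - 4)*(6 + (-2 + 0)*(-1 - 4)) = -202*(-2*(-5))*(6 - 2*(-5)) = -202*10*(6 + 10) = -202*10*16 = -101*320 = -32320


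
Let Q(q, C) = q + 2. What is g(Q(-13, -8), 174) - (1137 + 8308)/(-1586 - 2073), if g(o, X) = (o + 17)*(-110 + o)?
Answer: -2646989/3659 ≈ -723.42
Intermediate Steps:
Q(q, C) = 2 + q
g(o, X) = (-110 + o)*(17 + o) (g(o, X) = (17 + o)*(-110 + o) = (-110 + o)*(17 + o))
g(Q(-13, -8), 174) - (1137 + 8308)/(-1586 - 2073) = (-1870 + (2 - 13)² - 93*(2 - 13)) - (1137 + 8308)/(-1586 - 2073) = (-1870 + (-11)² - 93*(-11)) - 9445/(-3659) = (-1870 + 121 + 1023) - 9445*(-1)/3659 = -726 - 1*(-9445/3659) = -726 + 9445/3659 = -2646989/3659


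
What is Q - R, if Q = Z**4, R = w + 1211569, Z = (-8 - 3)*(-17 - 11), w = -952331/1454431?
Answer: 13086922036555868/1454431 ≈ 8.9980e+9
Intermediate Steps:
w = -952331/1454431 (w = -952331*1/1454431 = -952331/1454431 ≈ -0.65478)
Z = 308 (Z = -11*(-28) = 308)
R = 1762142559908/1454431 (R = -952331/1454431 + 1211569 = 1762142559908/1454431 ≈ 1.2116e+6)
Q = 8999178496 (Q = 308**4 = 8999178496)
Q - R = 8999178496 - 1*1762142559908/1454431 = 8999178496 - 1762142559908/1454431 = 13086922036555868/1454431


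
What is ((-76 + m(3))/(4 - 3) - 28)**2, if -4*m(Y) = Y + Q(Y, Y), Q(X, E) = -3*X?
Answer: 42025/4 ≈ 10506.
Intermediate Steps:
m(Y) = Y/2 (m(Y) = -(Y - 3*Y)/4 = -(-1)*Y/2 = Y/2)
((-76 + m(3))/(4 - 3) - 28)**2 = ((-76 + (1/2)*3)/(4 - 3) - 28)**2 = ((-76 + 3/2)/1 - 28)**2 = (-149/2*1 - 28)**2 = (-149/2 - 28)**2 = (-205/2)**2 = 42025/4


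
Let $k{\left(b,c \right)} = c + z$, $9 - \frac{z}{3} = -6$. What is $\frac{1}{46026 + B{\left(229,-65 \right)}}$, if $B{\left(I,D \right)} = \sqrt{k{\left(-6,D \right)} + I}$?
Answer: $\frac{46026}{2118392467} - \frac{\sqrt{209}}{2118392467} \approx 2.172 \cdot 10^{-5}$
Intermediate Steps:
$z = 45$ ($z = 27 - -18 = 27 + 18 = 45$)
$k{\left(b,c \right)} = 45 + c$ ($k{\left(b,c \right)} = c + 45 = 45 + c$)
$B{\left(I,D \right)} = \sqrt{45 + D + I}$ ($B{\left(I,D \right)} = \sqrt{\left(45 + D\right) + I} = \sqrt{45 + D + I}$)
$\frac{1}{46026 + B{\left(229,-65 \right)}} = \frac{1}{46026 + \sqrt{45 - 65 + 229}} = \frac{1}{46026 + \sqrt{209}}$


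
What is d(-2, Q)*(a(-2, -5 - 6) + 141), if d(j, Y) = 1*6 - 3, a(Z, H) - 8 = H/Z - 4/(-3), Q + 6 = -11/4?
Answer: 935/2 ≈ 467.50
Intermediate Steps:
Q = -35/4 (Q = -6 - 11/4 = -35/4 ≈ -8.7500)
a(Z, H) = 28/3 + H/Z (a(Z, H) = 8 + (H/Z - 4/(-3)) = 8 + (H/Z - 4*(-⅓)) = 8 + (H/Z + 4/3) = 8 + (4/3 + H/Z) = 28/3 + H/Z)
d(j, Y) = 3 (d(j, Y) = 6 - 3 = 3)
d(-2, Q)*(a(-2, -5 - 6) + 141) = 3*((28/3 + (-5 - 6)/(-2)) + 141) = 3*((28/3 - 11*(-½)) + 141) = 3*((28/3 + 11/2) + 141) = 3*(89/6 + 141) = 3*(935/6) = 935/2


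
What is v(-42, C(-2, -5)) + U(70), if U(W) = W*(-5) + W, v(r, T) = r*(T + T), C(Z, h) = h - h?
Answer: -280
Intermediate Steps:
C(Z, h) = 0
v(r, T) = 2*T*r (v(r, T) = r*(2*T) = 2*T*r)
U(W) = -4*W (U(W) = -5*W + W = -4*W)
v(-42, C(-2, -5)) + U(70) = 2*0*(-42) - 4*70 = 0 - 280 = -280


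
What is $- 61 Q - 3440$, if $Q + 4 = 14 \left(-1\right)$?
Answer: $-2342$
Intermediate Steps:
$Q = -18$ ($Q = -4 + 14 \left(-1\right) = -4 - 14 = -18$)
$- 61 Q - 3440 = \left(-61\right) \left(-18\right) - 3440 = 1098 - 3440 = -2342$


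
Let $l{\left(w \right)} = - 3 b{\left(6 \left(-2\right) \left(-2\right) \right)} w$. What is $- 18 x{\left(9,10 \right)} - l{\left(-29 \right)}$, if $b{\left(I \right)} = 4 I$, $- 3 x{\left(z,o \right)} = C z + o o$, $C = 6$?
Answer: $-7428$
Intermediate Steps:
$x{\left(z,o \right)} = - 2 z - \frac{o^{2}}{3}$ ($x{\left(z,o \right)} = - \frac{6 z + o o}{3} = - \frac{6 z + o^{2}}{3} = - \frac{o^{2} + 6 z}{3} = - 2 z - \frac{o^{2}}{3}$)
$l{\left(w \right)} = - 288 w$ ($l{\left(w \right)} = - 3 \cdot 4 \cdot 6 \left(-2\right) \left(-2\right) w = - 3 \cdot 4 \left(\left(-12\right) \left(-2\right)\right) w = - 3 \cdot 4 \cdot 24 w = \left(-3\right) 96 w = - 288 w$)
$- 18 x{\left(9,10 \right)} - l{\left(-29 \right)} = - 18 \left(\left(-2\right) 9 - \frac{10^{2}}{3}\right) - \left(-288\right) \left(-29\right) = - 18 \left(-18 - \frac{100}{3}\right) - 8352 = \left(-18\right) \left(- \frac{154}{3}\right) - 8352 = 924 - 8352 = -7428$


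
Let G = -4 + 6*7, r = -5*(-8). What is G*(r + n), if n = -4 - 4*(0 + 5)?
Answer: 608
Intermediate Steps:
r = 40
G = 38 (G = -4 + 42 = 38)
n = -24 (n = -4 - 4*5 = -4 - 20 = -24)
G*(r + n) = 38*(40 - 24) = 38*16 = 608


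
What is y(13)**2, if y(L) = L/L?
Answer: 1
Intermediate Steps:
y(L) = 1
y(13)**2 = 1**2 = 1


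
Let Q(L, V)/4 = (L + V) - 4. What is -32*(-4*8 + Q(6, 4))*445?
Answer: 113920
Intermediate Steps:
Q(L, V) = -16 + 4*L + 4*V (Q(L, V) = 4*((L + V) - 4) = 4*(-4 + L + V) = -16 + 4*L + 4*V)
-32*(-4*8 + Q(6, 4))*445 = -32*(-4*8 + (-16 + 4*6 + 4*4))*445 = -32*(-32 + (-16 + 24 + 16))*445 = -32*(-32 + 24)*445 = -32*(-8)*445 = 256*445 = 113920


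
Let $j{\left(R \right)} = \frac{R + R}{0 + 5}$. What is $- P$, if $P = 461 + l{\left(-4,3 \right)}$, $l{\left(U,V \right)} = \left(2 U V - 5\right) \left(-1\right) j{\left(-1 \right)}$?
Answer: $- \frac{2247}{5} \approx -449.4$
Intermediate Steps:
$j{\left(R \right)} = \frac{2 R}{5}$
$l{\left(U,V \right)} = -2 + \frac{4 U V}{5}$ ($l{\left(U,V \right)} = \left(2 U V - 5\right) \left(-1\right) \frac{2}{5} \left(-1\right) = \left(2 U V - 5\right) \left(-1\right) \left(- \frac{2}{5}\right) = \left(-5 + 2 U V\right) \left(-1\right) \left(- \frac{2}{5}\right) = \left(5 - 2 U V\right) \left(- \frac{2}{5}\right) = -2 + \frac{4 U V}{5}$)
$P = \frac{2247}{5}$ ($P = 461 + \left(-2 + \frac{4}{5} \left(-4\right) 3\right) = 461 - \frac{58}{5} = \frac{2247}{5} \approx 449.4$)
$- P = \left(-1\right) \frac{2247}{5} = - \frac{2247}{5}$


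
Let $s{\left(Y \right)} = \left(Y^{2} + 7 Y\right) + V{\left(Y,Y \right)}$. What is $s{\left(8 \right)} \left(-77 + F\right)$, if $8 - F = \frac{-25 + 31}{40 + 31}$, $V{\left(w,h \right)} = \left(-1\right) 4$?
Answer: $- \frac{568980}{71} \approx -8013.8$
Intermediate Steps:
$V{\left(w,h \right)} = -4$
$F = \frac{562}{71}$ ($F = 8 - \frac{-25 + 31}{40 + 31} = 8 - \frac{6}{71} = \frac{562}{71} \approx 7.9155$)
$s{\left(Y \right)} = -4 + Y^{2} + 7 Y$ ($s{\left(Y \right)} = \left(Y^{2} + 7 Y\right) - 4 = -4 + Y^{2} + 7 Y$)
$s{\left(8 \right)} \left(-77 + F\right) = \left(-4 + 8^{2} + 7 \cdot 8\right) \left(-77 + \frac{562}{71}\right) = \left(-4 + 64 + 56\right) \left(- \frac{4905}{71}\right) = 116 \left(- \frac{4905}{71}\right) = - \frac{568980}{71}$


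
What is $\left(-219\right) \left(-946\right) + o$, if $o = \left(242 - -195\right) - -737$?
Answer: $208348$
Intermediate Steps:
$o = 1174$ ($o = \left(242 + 195\right) + 737 = 437 + 737 = 1174$)
$\left(-219\right) \left(-946\right) + o = \left(-219\right) \left(-946\right) + 1174 = 207174 + 1174 = 208348$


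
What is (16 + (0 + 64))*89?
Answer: 7120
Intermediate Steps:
(16 + (0 + 64))*89 = (16 + 64)*89 = 80*89 = 7120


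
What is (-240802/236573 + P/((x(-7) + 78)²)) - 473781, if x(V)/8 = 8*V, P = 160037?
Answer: -15344266300390299/32386843700 ≈ -4.7378e+5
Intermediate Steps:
x(V) = 64*V (x(V) = 8*(8*V) = 64*V)
(-240802/236573 + P/((x(-7) + 78)²)) - 473781 = (-240802/236573 + 160037/((64*(-7) + 78)²)) - 473781 = (-240802*1/236573 + 160037/((-448 + 78)²)) - 473781 = (-240802/236573 + 160037/((-370)²)) - 473781 = (-240802/236573 + 160037/136900) - 473781 = 4894639401/32386843700 - 473781 = -15344266300390299/32386843700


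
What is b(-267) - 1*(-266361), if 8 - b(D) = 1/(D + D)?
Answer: 142241047/534 ≈ 2.6637e+5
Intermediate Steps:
b(D) = 8 - 1/(2*D) (b(D) = 8 - 1/(D + D) = 8 - 1/(2*D))
b(-267) - 1*(-266361) = (8 - ½/(-267)) - 1*(-266361) = (8 - ½*(-1/267)) + 266361 = (8 + 1/534) + 266361 = 4273/534 + 266361 = 142241047/534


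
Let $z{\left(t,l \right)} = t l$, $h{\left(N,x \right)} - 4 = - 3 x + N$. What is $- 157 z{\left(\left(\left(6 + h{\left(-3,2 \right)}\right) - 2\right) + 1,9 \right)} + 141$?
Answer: $141$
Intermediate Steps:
$h{\left(N,x \right)} = 4 + N - 3 x$ ($h{\left(N,x \right)} = 4 + \left(- 3 x + N\right) = 4 + \left(N - 3 x\right) = 4 + N - 3 x$)
$z{\left(t,l \right)} = l t$
$- 157 z{\left(\left(\left(6 + h{\left(-3,2 \right)}\right) - 2\right) + 1,9 \right)} + 141 = - 157 \cdot 9 \left(\left(\left(6 - 5\right) - 2\right) + 1\right) + 141 = - 157 \cdot 9 \left(\left(1 - 2\right) + 1\right) + 141 = - 157 \cdot 9 \left(-1 + 1\right) + 141 = - 157 \cdot 9 \cdot 0 + 141 = \left(-157\right) 0 + 141 = 0 + 141 = 141$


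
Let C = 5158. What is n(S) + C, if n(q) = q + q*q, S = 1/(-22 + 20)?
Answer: 20631/4 ≈ 5157.8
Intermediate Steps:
S = -½ (S = 1/(-2) = -½ ≈ -0.50000)
n(q) = q + q²
n(S) + C = -(1 - ½)/2 + 5158 = -½*½ + 5158 = -¼ + 5158 = 20631/4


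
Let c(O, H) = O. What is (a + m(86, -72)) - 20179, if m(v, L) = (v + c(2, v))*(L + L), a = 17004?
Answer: -15847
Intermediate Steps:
m(v, L) = 2*L*(2 + v) (m(v, L) = (v + 2)*(L + L) = (2 + v)*(2*L) = 2*L*(2 + v))
(a + m(86, -72)) - 20179 = (17004 + 2*(-72)*(2 + 86)) - 20179 = (17004 + 2*(-72)*88) - 20179 = (17004 - 12672) - 20179 = 4332 - 20179 = -15847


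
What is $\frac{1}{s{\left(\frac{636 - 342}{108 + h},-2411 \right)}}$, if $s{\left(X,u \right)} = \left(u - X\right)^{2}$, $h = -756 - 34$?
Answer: $\frac{116281}{675690576016} \approx 1.7209 \cdot 10^{-7}$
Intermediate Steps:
$h = -790$ ($h = -756 - 34 = -790$)
$\frac{1}{s{\left(\frac{636 - 342}{108 + h},-2411 \right)}} = \frac{1}{\left(\frac{636 - 342}{108 - 790} - -2411\right)^{2}} = \frac{1}{\left(\frac{294}{-682} + 2411\right)^{2}} = \frac{1}{\left(294 \left(- \frac{1}{682}\right) + 2411\right)^{2}} = \frac{1}{\left(- \frac{147}{341} + 2411\right)^{2}} = \frac{1}{\left(\frac{822004}{341}\right)^{2}} = \frac{1}{\frac{675690576016}{116281}} = \frac{116281}{675690576016}$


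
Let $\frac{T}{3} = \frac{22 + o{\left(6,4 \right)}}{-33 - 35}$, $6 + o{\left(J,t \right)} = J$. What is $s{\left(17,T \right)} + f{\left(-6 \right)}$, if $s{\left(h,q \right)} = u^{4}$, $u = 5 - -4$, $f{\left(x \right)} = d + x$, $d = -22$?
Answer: $6533$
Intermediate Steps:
$f{\left(x \right)} = -22 + x$
$u = 9$ ($u = 5 + 4 = 9$)
$o{\left(J,t \right)} = -6 + J$
$T = - \frac{33}{34}$ ($T = 3 \frac{22 + \left(-6 + 6\right)}{-33 - 35} = 3 \frac{22 + 0}{-68} = 3 \cdot 22 \left(- \frac{1}{68}\right) = 3 \left(- \frac{11}{34}\right) = - \frac{33}{34} \approx -0.97059$)
$s{\left(h,q \right)} = 6561$ ($s{\left(h,q \right)} = 9^{4} = 6561$)
$s{\left(17,T \right)} + f{\left(-6 \right)} = 6561 - 28 = 6533$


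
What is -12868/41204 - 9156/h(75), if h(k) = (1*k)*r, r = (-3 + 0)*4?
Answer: 7618388/772575 ≈ 9.8610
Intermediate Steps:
r = -12 (r = -3*4 = -12)
h(k) = -12*k (h(k) = (1*k)*(-12) = k*(-12) = -12*k)
-12868/41204 - 9156/h(75) = -12868/41204 - 9156/((-12*75)) = -12868*1/41204 - 9156/(-900) = -3217/10301 - 9156*(-1/900) = -3217/10301 + 763/75 = 7618388/772575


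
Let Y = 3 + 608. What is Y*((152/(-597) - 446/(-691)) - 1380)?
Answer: -347736004330/412527 ≈ -8.4294e+5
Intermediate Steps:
Y = 611
Y*((152/(-597) - 446/(-691)) - 1380) = 611*((152/(-597) - 446/(-691)) - 1380) = 611*((152*(-1/597) - 446*(-1/691)) - 1380) = 611*((-152/597 + 446/691) - 1380) = 611*(161230/412527 - 1380) = 611*(-569126030/412527) = -347736004330/412527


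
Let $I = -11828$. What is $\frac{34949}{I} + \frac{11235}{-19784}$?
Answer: $- \frac{206079649}{58501288} \approx -3.5227$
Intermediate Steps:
$\frac{34949}{I} + \frac{11235}{-19784} = \frac{34949}{-11828} + \frac{11235}{-19784} = 34949 \left(- \frac{1}{11828}\right) + 11235 \left(- \frac{1}{19784}\right) = - \frac{34949}{11828} - \frac{11235}{19784} = - \frac{206079649}{58501288}$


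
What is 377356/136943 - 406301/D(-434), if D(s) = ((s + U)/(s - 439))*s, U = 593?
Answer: -2311797529943/449994698 ≈ -5137.4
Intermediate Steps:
D(s) = s*(593 + s)/(-439 + s) (D(s) = ((s + 593)/(s - 439))*s = ((593 + s)/(-439 + s))*s = s*(593 + s)/(-439 + s))
377356/136943 - 406301/D(-434) = 377356/136943 - 406301*(-(-439 - 434)/(434*(593 - 434))) = 377356*(1/136943) - 406301/((-434*159/(-873))) = 377356/136943 - 406301/((-434*(-1/873)*159)) = 377356/136943 - 406301/23002/291 = 377356/136943 - 406301*291/23002 = 377356/136943 - 16890513/3286 = -2311797529943/449994698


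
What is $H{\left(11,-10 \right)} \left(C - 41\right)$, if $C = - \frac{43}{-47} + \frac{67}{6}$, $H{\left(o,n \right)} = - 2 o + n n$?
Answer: $- \frac{106015}{47} \approx -2255.6$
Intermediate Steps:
$H{\left(o,n \right)} = n^{2} - 2 o$ ($H{\left(o,n \right)} = - 2 o + n^{2} = n^{2} - 2 o$)
$C = \frac{3407}{282}$ ($C = \left(-43\right) \left(- \frac{1}{47}\right) + 67 \cdot \frac{1}{6} = \frac{43}{47} + \frac{67}{6} = \frac{3407}{282} \approx 12.082$)
$H{\left(11,-10 \right)} \left(C - 41\right) = \left(\left(-10\right)^{2} - 22\right) \left(\frac{3407}{282} - 41\right) = \left(100 - 22\right) \left(- \frac{8155}{282}\right) = 78 \left(- \frac{8155}{282}\right) = - \frac{106015}{47}$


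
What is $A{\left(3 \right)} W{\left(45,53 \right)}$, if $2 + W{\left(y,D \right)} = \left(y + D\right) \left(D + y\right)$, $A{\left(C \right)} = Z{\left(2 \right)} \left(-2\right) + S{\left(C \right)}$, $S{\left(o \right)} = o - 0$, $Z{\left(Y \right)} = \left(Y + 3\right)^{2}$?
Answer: $-451294$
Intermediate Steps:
$Z{\left(Y \right)} = \left(3 + Y\right)^{2}$
$S{\left(o \right)} = o$ ($S{\left(o \right)} = o + 0 = o$)
$A{\left(C \right)} = -50 + C$ ($A{\left(C \right)} = \left(3 + 2\right)^{2} \left(-2\right) + C = 5^{2} \left(-2\right) + C = 25 \left(-2\right) + C = -50 + C$)
$W{\left(y,D \right)} = -2 + \left(D + y\right)^{2}$ ($W{\left(y,D \right)} = -2 + \left(y + D\right) \left(D + y\right) = -2 + \left(D + y\right) \left(D + y\right) = -2 + \left(D + y\right)^{2}$)
$A{\left(3 \right)} W{\left(45,53 \right)} = \left(-50 + 3\right) \left(-2 + \left(53 + 45\right)^{2}\right) = - 47 \left(-2 + 98^{2}\right) = - 47 \left(-2 + 9604\right) = \left(-47\right) 9602 = -451294$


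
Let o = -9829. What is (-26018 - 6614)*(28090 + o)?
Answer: -595892952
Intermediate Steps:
(-26018 - 6614)*(28090 + o) = (-26018 - 6614)*(28090 - 9829) = -32632*18261 = -595892952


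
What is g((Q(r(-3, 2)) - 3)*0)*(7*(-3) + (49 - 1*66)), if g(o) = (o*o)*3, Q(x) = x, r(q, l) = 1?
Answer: 0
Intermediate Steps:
g(o) = 3*o² (g(o) = o²*3 = 3*o²)
g((Q(r(-3, 2)) - 3)*0)*(7*(-3) + (49 - 1*66)) = (3*((1 - 3)*0)²)*(7*(-3) + (49 - 1*66)) = (3*(-2*0)²)*(-21 + (49 - 66)) = (3*0²)*(-21 - 17) = (3*0)*(-38) = 0*(-38) = 0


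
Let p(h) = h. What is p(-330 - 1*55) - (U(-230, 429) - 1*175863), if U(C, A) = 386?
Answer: 175092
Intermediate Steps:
p(-330 - 1*55) - (U(-230, 429) - 1*175863) = (-330 - 1*55) - (386 - 1*175863) = (-330 - 55) - (386 - 175863) = -385 - 1*(-175477) = -385 + 175477 = 175092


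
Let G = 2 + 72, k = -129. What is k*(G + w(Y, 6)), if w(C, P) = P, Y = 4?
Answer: -10320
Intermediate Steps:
G = 74
k*(G + w(Y, 6)) = -129*(74 + 6) = -129*80 = -10320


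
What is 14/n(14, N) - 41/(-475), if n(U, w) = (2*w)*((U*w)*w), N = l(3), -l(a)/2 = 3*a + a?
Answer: 1133093/13132800 ≈ 0.086280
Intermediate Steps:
l(a) = -8*a (l(a) = -2*(3*a + a) = -8*a)
N = -24 (N = -8*3 = -24)
n(U, w) = 2*U*w**3 (n(U, w) = (2*w)*(U*w**2) = 2*U*w**3)
14/n(14, N) - 41/(-475) = 14/((2*14*(-24)**3)) - 41/(-475) = 14/((2*14*(-13824))) - 41*(-1/475) = 14/(-387072) + 41/475 = 14*(-1/387072) + 41/475 = -1/27648 + 41/475 = 1133093/13132800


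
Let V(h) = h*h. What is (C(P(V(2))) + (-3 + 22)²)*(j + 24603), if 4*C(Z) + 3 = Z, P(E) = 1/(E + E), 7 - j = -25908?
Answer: 291211011/16 ≈ 1.8201e+7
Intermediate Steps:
V(h) = h²
j = 25915 (j = 7 - 1*(-25908) = 7 + 25908 = 25915)
P(E) = 1/(2*E)
C(Z) = -¾ + Z/4
(C(P(V(2))) + (-3 + 22)²)*(j + 24603) = ((-¾ + (1/(2*(2²)))/4) + (-3 + 22)²)*(25915 + 24603) = ((-¾ + ((½)/4)/4) + 19²)*50518 = ((-¾ + ((½)*(¼))/4) + 361)*50518 = ((-¾ + (¼)*(⅛)) + 361)*50518 = ((-¾ + 1/32) + 361)*50518 = (-23/32 + 361)*50518 = (11529/32)*50518 = 291211011/16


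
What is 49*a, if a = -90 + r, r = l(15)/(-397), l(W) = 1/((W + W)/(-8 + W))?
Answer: -52523443/11910 ≈ -4410.0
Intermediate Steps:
l(W) = (-8 + W)/(2*W) (l(W) = 1/((2*W)/(-8 + W)) = 1/(2*W/(-8 + W)) = (-8 + W)/(2*W))
r = -7/11910 (r = ((1/2)*(-8 + 15)/15)/(-397) = ((1/2)*(1/15)*7)*(-1/397) = (7/30)*(-1/397) = -7/11910 ≈ -0.00058774)
a = -1071907/11910 (a = -90 - 7/11910 = -1071907/11910 ≈ -90.001)
49*a = 49*(-1071907/11910) = -52523443/11910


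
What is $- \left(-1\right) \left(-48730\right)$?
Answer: $-48730$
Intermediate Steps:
$- \left(-1\right) \left(-48730\right) = \left(-1\right) 48730 = -48730$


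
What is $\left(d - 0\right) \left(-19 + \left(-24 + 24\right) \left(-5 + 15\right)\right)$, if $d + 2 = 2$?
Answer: $0$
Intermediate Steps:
$d = 0$ ($d = -2 + 2 = 0$)
$\left(d - 0\right) \left(-19 + \left(-24 + 24\right) \left(-5 + 15\right)\right) = \left(0 - 0\right) \left(-19 + \left(-24 + 24\right) \left(-5 + 15\right)\right) = \left(0 + 0\right) \left(-19 + 0 \cdot 10\right) = 0 \left(-19 + 0\right) = 0 \left(-19\right) = 0$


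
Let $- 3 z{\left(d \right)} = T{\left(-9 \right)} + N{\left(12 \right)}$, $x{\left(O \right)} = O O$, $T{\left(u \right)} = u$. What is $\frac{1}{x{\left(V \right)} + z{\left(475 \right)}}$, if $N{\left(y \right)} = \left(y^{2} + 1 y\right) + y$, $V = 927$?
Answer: $\frac{1}{859276} \approx 1.1638 \cdot 10^{-6}$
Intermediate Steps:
$N{\left(y \right)} = y^{2} + 2 y$ ($N{\left(y \right)} = \left(y^{2} + y\right) + y = \left(y + y^{2}\right) + y = y^{2} + 2 y$)
$x{\left(O \right)} = O^{2}$
$z{\left(d \right)} = -53$ ($z{\left(d \right)} = - \frac{-9 + 12 \left(2 + 12\right)}{3} = - \frac{-9 + 12 \cdot 14}{3} = - \frac{-9 + 168}{3} = \left(- \frac{1}{3}\right) 159 = -53$)
$\frac{1}{x{\left(V \right)} + z{\left(475 \right)}} = \frac{1}{927^{2} - 53} = \frac{1}{859329 - 53} = \frac{1}{859276}$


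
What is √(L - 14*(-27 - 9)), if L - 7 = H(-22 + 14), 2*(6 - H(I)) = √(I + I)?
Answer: √(517 - 2*I) ≈ 22.738 - 0.04398*I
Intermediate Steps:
H(I) = 6 - √2*√I/2 (H(I) = 6 - √(I + I)/2 = 6 - √2*√I/2)
L = 13 - 2*I (L = 7 + (6 - √2*√(-22 + 14)/2) = 7 + (6 - √2*√(-8)/2) = 7 + (6 - √2*2*I*√2/2) = 7 + (6 - 2*I) = 13 - 2*I ≈ 13.0 - 2.0*I)
√(L - 14*(-27 - 9)) = √((13 - 2*I) - 14*(-27 - 9)) = √((13 - 2*I) - 14*(-36)) = √((13 - 2*I) + 504) = √(517 - 2*I)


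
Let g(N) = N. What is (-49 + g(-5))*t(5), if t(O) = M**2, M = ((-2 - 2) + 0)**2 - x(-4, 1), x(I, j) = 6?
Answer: -5400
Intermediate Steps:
M = 10 (M = ((-2 - 2) + 0)**2 - 1*6 = (-4 + 0)**2 - 6 = (-4)**2 - 6 = 16 - 6 = 10)
t(O) = 100 (t(O) = 10**2 = 100)
(-49 + g(-5))*t(5) = (-49 - 5)*100 = -54*100 = -5400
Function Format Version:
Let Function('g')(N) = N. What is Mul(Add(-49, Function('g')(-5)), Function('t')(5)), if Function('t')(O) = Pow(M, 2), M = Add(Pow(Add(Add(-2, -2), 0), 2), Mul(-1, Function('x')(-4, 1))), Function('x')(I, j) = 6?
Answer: -5400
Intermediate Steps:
M = 10 (M = Add(Pow(Add(Add(-2, -2), 0), 2), Mul(-1, 6)) = Add(Pow(Add(-4, 0), 2), -6) = Add(Pow(-4, 2), -6) = Add(16, -6) = 10)
Function('t')(O) = 100 (Function('t')(O) = Pow(10, 2) = 100)
Mul(Add(-49, Function('g')(-5)), Function('t')(5)) = Mul(Add(-49, -5), 100) = Mul(-54, 100) = -5400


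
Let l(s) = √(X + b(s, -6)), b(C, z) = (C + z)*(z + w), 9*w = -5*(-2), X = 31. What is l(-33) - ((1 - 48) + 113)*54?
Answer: -3564 + √1995/3 ≈ -3549.1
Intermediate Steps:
w = 10/9 (w = (-5*(-2))/9 = (⅑)*10 = 10/9 ≈ 1.1111)
b(C, z) = (10/9 + z)*(C + z) (b(C, z) = (C + z)*(z + 10/9) = (C + z)*(10/9 + z) = (10/9 + z)*(C + z))
l(s) = √(181/3 - 44*s/9) (l(s) = √(31 + ((-6)² + 10*s/9 + (10/9)*(-6) + s*(-6))) = √(31 + (36 + 10*s/9 - 20/3 - 6*s)) = √(31 + (88/3 - 44*s/9)) = √(181/3 - 44*s/9))
l(-33) - ((1 - 48) + 113)*54 = √(543 - 44*(-33))/3 - ((1 - 48) + 113)*54 = √(543 + 1452)/3 - (-47 + 113)*54 = √1995/3 - 66*54 = √1995/3 - 1*3564 = √1995/3 - 3564 = -3564 + √1995/3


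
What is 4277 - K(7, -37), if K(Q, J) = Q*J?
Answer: 4536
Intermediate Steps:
K(Q, J) = J*Q
4277 - K(7, -37) = 4277 - (-37)*7 = 4277 - 1*(-259) = 4277 + 259 = 4536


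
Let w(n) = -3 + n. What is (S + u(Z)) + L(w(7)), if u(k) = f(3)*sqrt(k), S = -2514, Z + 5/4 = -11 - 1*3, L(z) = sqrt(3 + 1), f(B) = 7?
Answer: -2512 + 7*I*sqrt(61)/2 ≈ -2512.0 + 27.336*I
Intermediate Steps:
L(z) = 2 (L(z) = sqrt(4) = 2)
Z = -61/4 (Z = -5/4 + (-11 - 1*3) = -5/4 + (-11 - 3) = -5/4 - 14 = -61/4 ≈ -15.250)
u(k) = 7*sqrt(k)
(S + u(Z)) + L(w(7)) = (-2514 + 7*sqrt(-61/4)) + 2 = (-2514 + 7*(I*sqrt(61)/2)) + 2 = (-2514 + 7*I*sqrt(61)/2) + 2 = -2512 + 7*I*sqrt(61)/2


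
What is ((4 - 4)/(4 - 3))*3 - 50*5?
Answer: -250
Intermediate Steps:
((4 - 4)/(4 - 3))*3 - 50*5 = (0/1)*3 - 250 = (0*1)*3 - 250 = 0*3 - 250 = 0 - 250 = -250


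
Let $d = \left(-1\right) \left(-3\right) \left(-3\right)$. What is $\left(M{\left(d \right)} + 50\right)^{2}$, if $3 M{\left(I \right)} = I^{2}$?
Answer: $5929$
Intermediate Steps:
$d = -9$ ($d = 3 \left(-3\right) = -9$)
$M{\left(I \right)} = \frac{I^{2}}{3}$
$\left(M{\left(d \right)} + 50\right)^{2} = \left(\frac{\left(-9\right)^{2}}{3} + 50\right)^{2} = \left(\frac{1}{3} \cdot 81 + 50\right)^{2} = \left(27 + 50\right)^{2} = 77^{2} = 5929$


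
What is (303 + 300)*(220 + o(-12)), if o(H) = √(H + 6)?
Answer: 132660 + 603*I*√6 ≈ 1.3266e+5 + 1477.0*I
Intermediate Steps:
o(H) = √(6 + H)
(303 + 300)*(220 + o(-12)) = (303 + 300)*(220 + √(6 - 12)) = 603*(220 + √(-6)) = 603*(220 + I*√6) = 132660 + 603*I*√6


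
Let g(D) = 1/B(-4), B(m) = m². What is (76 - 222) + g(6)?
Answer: -2335/16 ≈ -145.94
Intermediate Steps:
g(D) = 1/16 (g(D) = 1/((-4)²) = 1/16)
(76 - 222) + g(6) = (76 - 222) + 1/16 = -146 + 1/16 = -2335/16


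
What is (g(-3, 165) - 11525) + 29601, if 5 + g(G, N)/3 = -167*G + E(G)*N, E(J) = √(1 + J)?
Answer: 19564 + 495*I*√2 ≈ 19564.0 + 700.04*I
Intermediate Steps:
g(G, N) = -15 - 501*G + 3*N*√(1 + G) (g(G, N) = -15 + 3*(-167*G + √(1 + G)*N) = -15 + 3*(-167*G + N*√(1 + G)) = -15 + (-501*G + 3*N*√(1 + G)) = -15 - 501*G + 3*N*√(1 + G))
(g(-3, 165) - 11525) + 29601 = ((-15 - 501*(-3) + 3*165*√(1 - 3)) - 11525) + 29601 = ((-15 + 1503 + 3*165*√(-2)) - 11525) + 29601 = ((-15 + 1503 + 3*165*(I*√2)) - 11525) + 29601 = ((-15 + 1503 + 495*I*√2) - 11525) + 29601 = ((1488 + 495*I*√2) - 11525) + 29601 = (-10037 + 495*I*√2) + 29601 = 19564 + 495*I*√2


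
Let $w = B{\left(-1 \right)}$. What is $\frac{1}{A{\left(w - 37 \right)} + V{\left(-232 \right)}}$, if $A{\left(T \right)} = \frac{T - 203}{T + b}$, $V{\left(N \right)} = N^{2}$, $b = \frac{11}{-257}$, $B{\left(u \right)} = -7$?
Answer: $\frac{11319}{609297335} \approx 1.8577 \cdot 10^{-5}$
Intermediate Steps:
$w = -7$
$b = - \frac{11}{257}$ ($b = 11 \left(- \frac{1}{257}\right) = - \frac{11}{257} \approx -0.042802$)
$A{\left(T \right)} = \frac{-203 + T}{- \frac{11}{257} + T}$ ($A{\left(T \right)} = \frac{T - 203}{T - \frac{11}{257}} = \frac{-203 + T}{- \frac{11}{257} + T}$)
$\frac{1}{A{\left(w - 37 \right)} + V{\left(-232 \right)}} = \frac{1}{\frac{257 \left(-203 - 44\right)}{-11 + 257 \left(-7 - 37\right)} + \left(-232\right)^{2}} = \frac{1}{\frac{257 \left(-203 - 44\right)}{-11 + 257 \left(-44\right)} + 53824} = \frac{1}{257 \frac{1}{-11 - 11308} \left(-247\right) + 53824} = \frac{1}{257 \frac{1}{-11319} \left(-247\right) + 53824} = \frac{1}{257 \left(- \frac{1}{11319}\right) \left(-247\right) + 53824} = \frac{1}{\frac{63479}{11319} + 53824} = \frac{1}{\frac{609297335}{11319}} = \frac{11319}{609297335}$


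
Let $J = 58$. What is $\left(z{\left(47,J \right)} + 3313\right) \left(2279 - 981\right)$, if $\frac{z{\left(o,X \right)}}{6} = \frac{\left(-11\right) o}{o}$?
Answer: $4214606$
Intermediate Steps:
$z{\left(o,X \right)} = -66$ ($z{\left(o,X \right)} = 6 \frac{\left(-11\right) o}{o} = 6 \left(-11\right) = -66$)
$\left(z{\left(47,J \right)} + 3313\right) \left(2279 - 981\right) = \left(-66 + 3313\right) \left(2279 - 981\right) = 3247 \cdot 1298 = 4214606$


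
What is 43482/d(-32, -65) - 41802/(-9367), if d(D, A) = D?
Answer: -202979115/149872 ≈ -1354.3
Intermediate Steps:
43482/d(-32, -65) - 41802/(-9367) = 43482/(-32) - 41802/(-9367) = 43482*(-1/32) - 41802*(-1/9367) = -21741/16 + 41802/9367 = -202979115/149872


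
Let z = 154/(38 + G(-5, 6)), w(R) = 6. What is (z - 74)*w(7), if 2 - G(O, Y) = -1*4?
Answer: -423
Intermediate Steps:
G(O, Y) = 6 (G(O, Y) = 2 - (-1)*4 = 2 - 1*(-4) = 2 + 4 = 6)
z = 7/2 (z = 154/(38 + 6) = 154/44 = 154*(1/44) = 7/2 ≈ 3.5000)
(z - 74)*w(7) = (7/2 - 74)*6 = -141/2*6 = -423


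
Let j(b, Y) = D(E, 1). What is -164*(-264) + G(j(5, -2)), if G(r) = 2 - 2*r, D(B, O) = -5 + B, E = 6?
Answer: 43296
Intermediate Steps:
j(b, Y) = 1 (j(b, Y) = -5 + 6 = 1)
-164*(-264) + G(j(5, -2)) = -164*(-264) + (2 - 2*1) = 43296 + (2 - 2) = 43296 + 0 = 43296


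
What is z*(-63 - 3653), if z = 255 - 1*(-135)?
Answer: -1449240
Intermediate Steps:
z = 390 (z = 255 + 135 = 390)
z*(-63 - 3653) = 390*(-63 - 3653) = 390*(-3716) = -1449240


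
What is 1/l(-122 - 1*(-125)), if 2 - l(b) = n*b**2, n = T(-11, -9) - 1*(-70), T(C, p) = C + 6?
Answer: -1/583 ≈ -0.0017153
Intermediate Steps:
T(C, p) = 6 + C
n = 65 (n = (6 - 11) - 1*(-70) = -5 + 70 = 65)
l(b) = 2 - 65*b**2
1/l(-122 - 1*(-125)) = 1/(2 - 65*(-122 - 1*(-125))**2) = 1/(2 - 65*(-122 + 125)**2) = 1/(2 - 65*3**2) = 1/(2 - 65*9) = 1/(2 - 585) = 1/(-583) = -1/583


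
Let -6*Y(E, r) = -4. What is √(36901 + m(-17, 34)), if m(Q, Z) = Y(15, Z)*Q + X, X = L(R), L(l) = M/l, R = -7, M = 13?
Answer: 2*√4066881/21 ≈ 192.06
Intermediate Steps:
Y(E, r) = ⅔ (Y(E, r) = -⅙*(-4) = ⅔)
L(l) = 13/l
X = -13/7 (X = 13/(-7) = 13*(-⅐) = -13/7 ≈ -1.8571)
m(Q, Z) = -13/7 + 2*Q/3 (m(Q, Z) = 2*Q/3 - 13/7 = -13/7 + 2*Q/3)
√(36901 + m(-17, 34)) = √(36901 + (-13/7 + (⅔)*(-17))) = √(36901 + (-13/7 - 34/3)) = √(36901 - 277/21) = √(774644/21) = 2*√4066881/21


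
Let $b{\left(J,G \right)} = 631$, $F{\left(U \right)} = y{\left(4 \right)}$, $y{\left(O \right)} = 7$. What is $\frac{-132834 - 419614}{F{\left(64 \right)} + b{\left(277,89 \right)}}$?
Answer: $- \frac{276224}{319} \approx -865.91$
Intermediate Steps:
$F{\left(U \right)} = 7$
$\frac{-132834 - 419614}{F{\left(64 \right)} + b{\left(277,89 \right)}} = \frac{-132834 - 419614}{7 + 631} = - \frac{552448}{638} = \left(-552448\right) \frac{1}{638} = - \frac{276224}{319}$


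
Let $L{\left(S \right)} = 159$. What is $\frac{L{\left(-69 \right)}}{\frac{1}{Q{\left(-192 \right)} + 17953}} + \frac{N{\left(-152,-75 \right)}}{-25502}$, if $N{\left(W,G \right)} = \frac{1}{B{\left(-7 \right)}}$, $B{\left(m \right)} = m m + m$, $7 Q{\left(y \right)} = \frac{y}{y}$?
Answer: $\frac{3057462526175}{1071084} \approx 2.8545 \cdot 10^{6}$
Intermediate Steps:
$Q{\left(y \right)} = \frac{1}{7}$ ($Q{\left(y \right)} = \frac{y \frac{1}{y}}{7} = \frac{1}{7} \cdot 1 = \frac{1}{7}$)
$B{\left(m \right)} = m + m^{2}$ ($B{\left(m \right)} = m^{2} + m = m + m^{2}$)
$N{\left(W,G \right)} = \frac{1}{42}$ ($N{\left(W,G \right)} = \frac{1}{\left(-7\right) \left(1 - 7\right)} = \frac{1}{\left(-7\right) \left(-6\right)} = \frac{1}{42}$)
$\frac{L{\left(-69 \right)}}{\frac{1}{Q{\left(-192 \right)} + 17953}} + \frac{N{\left(-152,-75 \right)}}{-25502} = \frac{159}{\frac{1}{\frac{1}{7} + 17953}} + \frac{1}{42 \left(-25502\right)} = \frac{159}{\frac{1}{\frac{125672}{7}}} + \frac{1}{42} \left(- \frac{1}{25502}\right) = \frac{159}{\frac{7}{125672}} - \frac{1}{1071084} = 159 \cdot \frac{125672}{7} - \frac{1}{1071084} = \frac{19981848}{7} - \frac{1}{1071084} = \frac{3057462526175}{1071084}$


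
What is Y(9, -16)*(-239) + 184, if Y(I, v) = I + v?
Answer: 1857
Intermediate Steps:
Y(9, -16)*(-239) + 184 = (9 - 16)*(-239) + 184 = -7*(-239) + 184 = 1673 + 184 = 1857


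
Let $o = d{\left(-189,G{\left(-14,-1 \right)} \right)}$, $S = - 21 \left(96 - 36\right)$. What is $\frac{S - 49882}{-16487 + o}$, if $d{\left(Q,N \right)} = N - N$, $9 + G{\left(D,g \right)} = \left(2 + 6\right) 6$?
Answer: $\frac{51142}{16487} \approx 3.102$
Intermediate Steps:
$G{\left(D,g \right)} = 39$ ($G{\left(D,g \right)} = -9 + \left(2 + 6\right) 6 = -9 + 8 \cdot 6 = -9 + 48 = 39$)
$S = -1260$ ($S = \left(-21\right) 60 = -1260$)
$d{\left(Q,N \right)} = 0$
$o = 0$
$\frac{S - 49882}{-16487 + o} = \frac{-1260 - 49882}{-16487 + 0} = - \frac{51142}{-16487} = \left(-51142\right) \left(- \frac{1}{16487}\right) = \frac{51142}{16487}$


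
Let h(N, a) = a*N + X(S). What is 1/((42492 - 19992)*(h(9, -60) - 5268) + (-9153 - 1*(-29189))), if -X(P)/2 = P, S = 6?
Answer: -1/130929964 ≈ -7.6377e-9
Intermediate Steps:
X(P) = -2*P
h(N, a) = -12 + N*a (h(N, a) = a*N - 2*6 = N*a - 12 = -12 + N*a)
1/((42492 - 19992)*(h(9, -60) - 5268) + (-9153 - 1*(-29189))) = 1/((42492 - 19992)*((-12 + 9*(-60)) - 5268) + (-9153 - 1*(-29189))) = 1/(22500*((-12 - 540) - 5268) + (-9153 + 29189)) = 1/(22500*(-552 - 5268) + 20036) = 1/(22500*(-5820) + 20036) = 1/(-130950000 + 20036) = 1/(-130929964) = -1/130929964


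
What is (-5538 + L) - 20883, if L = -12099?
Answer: -38520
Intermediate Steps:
(-5538 + L) - 20883 = (-5538 - 12099) - 20883 = -17637 - 20883 = -38520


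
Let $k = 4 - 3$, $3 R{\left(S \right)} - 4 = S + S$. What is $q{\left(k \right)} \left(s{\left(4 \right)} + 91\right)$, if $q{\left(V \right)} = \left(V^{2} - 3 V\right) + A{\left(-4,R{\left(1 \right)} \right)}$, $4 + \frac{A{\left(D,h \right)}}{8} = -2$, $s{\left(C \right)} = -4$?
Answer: $-4350$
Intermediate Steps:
$R{\left(S \right)} = \frac{4}{3} + \frac{2 S}{3}$ ($R{\left(S \right)} = \frac{4}{3} + \frac{S + S}{3} = \frac{4}{3} + \frac{2 S}{3}$)
$k = 1$
$A{\left(D,h \right)} = -48$ ($A{\left(D,h \right)} = -32 + 8 \left(-2\right) = -32 - 16 = -48$)
$q{\left(V \right)} = -48 + V^{2} - 3 V$ ($q{\left(V \right)} = \left(V^{2} - 3 V\right) - 48 = -48 + V^{2} - 3 V$)
$q{\left(k \right)} \left(s{\left(4 \right)} + 91\right) = \left(-48 + 1^{2} - 3\right) \left(-4 + 91\right) = \left(-48 + 1 - 3\right) 87 = \left(-50\right) 87 = -4350$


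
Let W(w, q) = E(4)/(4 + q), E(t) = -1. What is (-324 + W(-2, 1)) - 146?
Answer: -2351/5 ≈ -470.20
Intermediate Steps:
W(w, q) = -1/(4 + q)
(-324 + W(-2, 1)) - 146 = (-324 - 1/(4 + 1)) - 146 = (-324 - 1/5) - 146 = (-324 - 1*⅕) - 146 = (-324 - ⅕) - 146 = -1621/5 - 146 = -2351/5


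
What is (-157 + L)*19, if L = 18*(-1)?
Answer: -3325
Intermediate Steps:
L = -18
(-157 + L)*19 = (-157 - 18)*19 = -175*19 = -3325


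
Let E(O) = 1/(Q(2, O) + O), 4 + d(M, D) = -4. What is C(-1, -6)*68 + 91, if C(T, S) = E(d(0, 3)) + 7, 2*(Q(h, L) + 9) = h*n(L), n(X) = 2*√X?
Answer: 180851/321 - 272*I*√2/321 ≈ 563.4 - 1.1983*I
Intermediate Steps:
Q(h, L) = -9 + h*√L (Q(h, L) = -9 + (h*(2*√L))/2 = -9 + (2*h*√L)/2 = -9 + h*√L)
d(M, D) = -8 (d(M, D) = -4 - 4 = -8)
E(O) = 1/(-9 + O + 2*√O) (E(O) = 1/((-9 + 2*√O) + O) = 1/(-9 + O + 2*√O))
C(T, S) = 7 + 1/(-17 + 4*I*√2) (C(T, S) = 1/(-9 - 8 + 2*√(-8)) + 7 = 1/(-9 - 8 + 2*(2*I*√2)) + 7 = 1/(-9 - 8 + 4*I*√2) + 7 = 1/(-17 + 4*I*√2) + 7 = 7 + 1/(-17 + 4*I*√2))
C(-1, -6)*68 + 91 = (2230/321 - 4*I*√2/321)*68 + 91 = (151640/321 - 272*I*√2/321) + 91 = 180851/321 - 272*I*√2/321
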